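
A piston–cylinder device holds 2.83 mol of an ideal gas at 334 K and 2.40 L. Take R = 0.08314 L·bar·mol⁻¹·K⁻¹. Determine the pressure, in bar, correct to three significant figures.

P ≈ 32.7 bar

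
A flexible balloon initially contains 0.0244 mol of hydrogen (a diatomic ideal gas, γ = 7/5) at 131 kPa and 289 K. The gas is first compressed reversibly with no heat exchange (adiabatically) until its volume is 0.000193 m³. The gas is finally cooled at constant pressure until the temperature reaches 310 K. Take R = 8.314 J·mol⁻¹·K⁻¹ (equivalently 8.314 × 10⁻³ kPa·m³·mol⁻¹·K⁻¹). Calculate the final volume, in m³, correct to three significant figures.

V₃ ≈ 0.000148 m³

From PV = nRT: V₁ = nRT₁/P₁ = 0.0004475 m³.
Adiabatic (γ = 7/5), T V^(γ−1) and P V^γ constant: T₂ = T₁·(V₁/V₂)^(γ−1) = 404.6 K; P₂ = P₁·(V₁/V₂)^γ = 425.3 kPa.
Isobaric, so V/T is constant: P₃ = P₂; V₃ = V₂·(T₃/T₂) = 0.0001479 m³.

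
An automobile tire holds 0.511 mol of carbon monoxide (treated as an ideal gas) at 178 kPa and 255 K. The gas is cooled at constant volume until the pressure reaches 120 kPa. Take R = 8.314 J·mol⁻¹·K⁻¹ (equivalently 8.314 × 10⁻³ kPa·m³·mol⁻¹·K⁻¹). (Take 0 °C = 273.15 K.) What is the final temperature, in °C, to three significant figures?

From PV = nRT: V₁ = nRT₁/P₁ = 0.006086 m³.
V constant ⇒ P ∝ T: V₂ = V₁; T₂ = T₁·(P₂/P₁) = 171.9 K.

T₂ ≈ -101 °C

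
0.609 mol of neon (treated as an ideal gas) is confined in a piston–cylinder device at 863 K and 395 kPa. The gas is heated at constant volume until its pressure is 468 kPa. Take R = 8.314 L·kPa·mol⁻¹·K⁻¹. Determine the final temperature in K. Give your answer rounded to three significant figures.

From PV = nRT: V₁ = nRT₁/P₁ = 11.06 L.
V constant ⇒ P ∝ T: V₂ = V₁; T₂ = T₁·(P₂/P₁) = 1022 K.

T₂ ≈ 1.02e+03 K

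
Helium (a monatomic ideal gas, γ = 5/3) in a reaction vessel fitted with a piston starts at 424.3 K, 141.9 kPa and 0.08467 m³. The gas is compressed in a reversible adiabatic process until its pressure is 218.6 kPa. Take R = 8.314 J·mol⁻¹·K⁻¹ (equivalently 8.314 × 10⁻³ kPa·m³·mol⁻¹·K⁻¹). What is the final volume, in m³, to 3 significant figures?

V₂ ≈ 0.0653 m³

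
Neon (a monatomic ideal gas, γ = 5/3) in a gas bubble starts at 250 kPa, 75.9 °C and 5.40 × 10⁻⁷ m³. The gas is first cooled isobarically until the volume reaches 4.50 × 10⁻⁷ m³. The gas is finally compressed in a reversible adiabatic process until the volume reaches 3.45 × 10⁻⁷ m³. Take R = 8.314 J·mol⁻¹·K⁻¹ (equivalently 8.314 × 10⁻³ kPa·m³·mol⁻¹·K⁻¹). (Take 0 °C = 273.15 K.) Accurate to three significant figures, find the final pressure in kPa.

Convert: T₁ = 349.0 K.
Isobaric, so V/T is constant: P₂ = P₁; T₂ = T₁·(V₂/V₁) = 290.9 K.
Adiabatic (γ = 5/3), T V^(γ−1) and P V^γ constant: T₃ = T₂·(V₂/V₃)^(γ−1) = 347.2 K; P₃ = P₂·(V₂/V₃)^γ = 389.3 kPa.

P₃ ≈ 389 kPa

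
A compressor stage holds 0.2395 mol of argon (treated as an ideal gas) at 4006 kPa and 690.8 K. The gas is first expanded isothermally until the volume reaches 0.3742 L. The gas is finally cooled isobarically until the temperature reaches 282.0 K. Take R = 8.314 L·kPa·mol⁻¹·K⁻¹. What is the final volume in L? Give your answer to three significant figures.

From PV = nRT: V₁ = nRT₁/P₁ = 0.3434 L.
T constant ⇒ Boyle's law P V = const: T₂ = T₁; P₂ = P₁·(V₁/V₂) = 3676 kPa.
P constant ⇒ V ∝ T: P₃ = P₂; V₃ = V₂·(T₃/T₂) = 0.1528 L.

V₃ ≈ 0.153 L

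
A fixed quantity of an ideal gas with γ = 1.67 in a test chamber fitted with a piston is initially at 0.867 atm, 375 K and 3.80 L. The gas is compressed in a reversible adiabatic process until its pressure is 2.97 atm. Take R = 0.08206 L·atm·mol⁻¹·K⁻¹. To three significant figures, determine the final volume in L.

Adiabatic (γ = 1.67), T V^(γ−1) and P V^γ constant: T₂ = T₁·(P₂/P₁)^((γ−1)/γ) = 614.6 K; V₂ = V₁·(P₁/P₂)^(1/γ) = 1.818 L.

V₂ ≈ 1.82 L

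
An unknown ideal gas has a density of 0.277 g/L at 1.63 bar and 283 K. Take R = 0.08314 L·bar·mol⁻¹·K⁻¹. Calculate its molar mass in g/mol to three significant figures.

M ≈ 4.00 g/mol

ρ = PM/(RT) ⇒ M = ρRT/P = (0.277 × 0.08314 × 283.0) / 1.63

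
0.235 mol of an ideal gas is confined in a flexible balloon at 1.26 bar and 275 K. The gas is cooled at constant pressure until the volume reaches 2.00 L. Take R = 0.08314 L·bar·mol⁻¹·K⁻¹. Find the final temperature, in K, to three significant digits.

From PV = nRT: V₁ = nRT₁/P₁ = 4.264 L.
P constant ⇒ V ∝ T: P₂ = P₁; T₂ = T₁·(V₂/V₁) = 129.0 K.

T₂ ≈ 129 K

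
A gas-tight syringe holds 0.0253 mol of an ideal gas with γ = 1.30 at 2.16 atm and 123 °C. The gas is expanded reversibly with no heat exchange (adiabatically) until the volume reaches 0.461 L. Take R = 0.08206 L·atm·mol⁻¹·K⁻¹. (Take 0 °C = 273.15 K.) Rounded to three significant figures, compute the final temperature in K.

Convert: T₁ = 396.1 K.
From PV = nRT: V₁ = nRT₁/P₁ = 0.3808 L.
Adiabatic (γ = 1.30), T V^(γ−1) and P V^γ constant: T₂ = T₁·(V₁/V₂)^(γ−1) = 374.1 K; P₂ = P₁·(V₁/V₂)^γ = 1.685 atm.

T₂ ≈ 374 K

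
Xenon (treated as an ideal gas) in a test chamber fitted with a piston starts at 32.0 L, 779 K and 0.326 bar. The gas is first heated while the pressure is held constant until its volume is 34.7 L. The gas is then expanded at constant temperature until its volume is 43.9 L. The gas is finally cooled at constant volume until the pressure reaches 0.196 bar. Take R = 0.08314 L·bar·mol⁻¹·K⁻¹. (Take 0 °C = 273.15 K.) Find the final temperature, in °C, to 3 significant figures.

T₄ ≈ 369 °C

P constant ⇒ V ∝ T: P₂ = P₁; T₂ = T₁·(V₂/V₁) = 844.7 K.
T constant ⇒ Boyle's law P V = const: T₃ = T₂; P₃ = P₂·(V₂/V₃) = 0.2577 bar.
V constant ⇒ P ∝ T: V₄ = V₃; T₄ = T₃·(P₄/P₃) = 642.5 K.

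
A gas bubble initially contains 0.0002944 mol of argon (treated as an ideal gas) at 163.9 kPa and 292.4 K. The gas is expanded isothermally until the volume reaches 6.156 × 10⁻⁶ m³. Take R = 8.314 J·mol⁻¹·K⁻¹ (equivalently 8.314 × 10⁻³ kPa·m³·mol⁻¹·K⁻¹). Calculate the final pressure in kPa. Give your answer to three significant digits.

From PV = nRT: V₁ = nRT₁/P₁ = 4.367e-06 m³.
T constant ⇒ Boyle's law P V = const: T₂ = T₁; P₂ = P₁·(V₁/V₂) = 116.3 kPa.

P₂ ≈ 116 kPa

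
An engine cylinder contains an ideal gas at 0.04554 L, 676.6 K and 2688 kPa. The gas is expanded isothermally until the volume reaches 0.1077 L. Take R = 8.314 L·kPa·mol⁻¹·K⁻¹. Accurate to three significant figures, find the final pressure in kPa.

T constant ⇒ Boyle's law P V = const: T₂ = T₁; P₂ = P₁·(V₁/V₂) = 1137 kPa.

P₂ ≈ 1.14e+03 kPa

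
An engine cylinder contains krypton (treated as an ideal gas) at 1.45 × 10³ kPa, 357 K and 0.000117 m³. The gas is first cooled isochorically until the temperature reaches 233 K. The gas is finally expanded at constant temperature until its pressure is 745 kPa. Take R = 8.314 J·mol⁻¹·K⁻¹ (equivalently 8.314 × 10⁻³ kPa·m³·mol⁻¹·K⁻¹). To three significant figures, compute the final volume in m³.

V₃ ≈ 0.000149 m³

Isochoric, so P/T is constant: V₂ = V₁; P₂ = P₁·(T₂/T₁) = 946.4 kPa.
T constant ⇒ Boyle's law P V = const: T₃ = T₂; V₃ = V₂·(P₂/P₃) = 0.0001486 m³.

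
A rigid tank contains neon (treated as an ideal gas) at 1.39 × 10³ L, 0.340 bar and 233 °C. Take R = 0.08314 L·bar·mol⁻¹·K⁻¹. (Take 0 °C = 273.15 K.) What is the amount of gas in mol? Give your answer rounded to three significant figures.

Convert: T = 506.15 K.
PV = nRT ⇒ n = PV/(RT) = (0.340 × 1.39e+03) / (0.08314 × 506.15)

n ≈ 11.2 mol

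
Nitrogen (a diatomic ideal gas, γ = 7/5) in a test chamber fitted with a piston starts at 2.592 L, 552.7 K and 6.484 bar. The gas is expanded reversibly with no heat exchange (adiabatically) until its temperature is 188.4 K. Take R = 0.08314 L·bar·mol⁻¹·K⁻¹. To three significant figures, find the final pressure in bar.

Adiabatic (γ = 7/5), T V^(γ−1) and P V^γ constant: P₂ = P₁·(T₂/T₁)^(γ/(γ−1)) = 0.1499 bar; V₂ = V₁·(T₁/T₂)^(1/(γ−1)) = 38.21 L.

P₂ ≈ 0.150 bar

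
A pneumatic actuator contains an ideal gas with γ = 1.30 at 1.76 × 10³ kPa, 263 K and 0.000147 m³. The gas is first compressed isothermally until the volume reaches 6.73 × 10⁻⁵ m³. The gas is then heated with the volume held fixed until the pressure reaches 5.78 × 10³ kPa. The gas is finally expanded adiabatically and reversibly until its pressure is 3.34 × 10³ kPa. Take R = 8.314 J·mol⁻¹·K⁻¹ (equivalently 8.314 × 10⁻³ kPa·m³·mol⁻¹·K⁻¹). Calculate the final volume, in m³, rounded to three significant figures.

T constant ⇒ Boyle's law P V = const: T₂ = T₁; P₂ = P₁·(V₁/V₂) = 3844 kPa.
Isochoric, so P/T is constant: V₃ = V₂; T₃ = T₂·(P₃/P₂) = 395.4 K.
Reversible adiabatic, γ = 1.30: T₄ = T₃·(P₄/P₃)^((γ−1)/γ) = 348.4 K; V₄ = V₃·(P₃/P₄)^(1/γ) = 0.0001026 m³.

V₄ ≈ 0.000103 m³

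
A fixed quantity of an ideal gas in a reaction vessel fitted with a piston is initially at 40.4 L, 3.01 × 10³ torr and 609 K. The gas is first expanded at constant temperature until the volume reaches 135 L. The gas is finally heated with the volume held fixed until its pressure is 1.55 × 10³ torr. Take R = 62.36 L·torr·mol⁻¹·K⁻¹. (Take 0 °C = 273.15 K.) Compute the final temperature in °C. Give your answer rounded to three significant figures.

T constant ⇒ Boyle's law P V = const: T₂ = T₁; P₂ = P₁·(V₁/V₂) = 900.8 torr.
V constant ⇒ P ∝ T: V₃ = V₂; T₃ = T₂·(P₃/P₂) = 1048 K.

T₃ ≈ 775 °C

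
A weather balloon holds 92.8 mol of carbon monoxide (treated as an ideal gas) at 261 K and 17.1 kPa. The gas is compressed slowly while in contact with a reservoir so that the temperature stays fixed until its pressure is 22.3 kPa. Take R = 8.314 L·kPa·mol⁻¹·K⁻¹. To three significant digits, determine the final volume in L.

From PV = nRT: V₁ = nRT₁/P₁ = 1.178e+04 L.
T constant ⇒ Boyle's law P V = const: T₂ = T₁; V₂ = V₁·(P₁/P₂) = 9030 L.

V₂ ≈ 9.03e+03 L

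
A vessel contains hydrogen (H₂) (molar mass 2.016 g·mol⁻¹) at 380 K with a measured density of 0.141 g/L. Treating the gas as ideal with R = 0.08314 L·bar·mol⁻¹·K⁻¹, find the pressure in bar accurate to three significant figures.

ρ = PM/(RT) ⇒ P = ρRT/M = (0.141 × 0.08314 × 380.0) / 2.016

P ≈ 2.21 bar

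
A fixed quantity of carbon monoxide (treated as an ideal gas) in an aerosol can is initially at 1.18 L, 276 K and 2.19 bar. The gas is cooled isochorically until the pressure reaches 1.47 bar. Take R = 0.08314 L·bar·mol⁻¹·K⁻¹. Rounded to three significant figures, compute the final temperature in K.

Isochoric, so P/T is constant: V₂ = V₁; T₂ = T₁·(P₂/P₁) = 185.3 K.

T₂ ≈ 185 K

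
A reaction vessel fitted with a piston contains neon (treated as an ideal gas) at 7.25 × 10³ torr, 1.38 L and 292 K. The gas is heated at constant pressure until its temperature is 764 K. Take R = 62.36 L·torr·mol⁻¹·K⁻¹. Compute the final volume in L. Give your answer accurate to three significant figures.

Isobaric, so V/T is constant: P₂ = P₁; V₂ = V₁·(T₂/T₁) = 3.611 L.

V₂ ≈ 3.61 L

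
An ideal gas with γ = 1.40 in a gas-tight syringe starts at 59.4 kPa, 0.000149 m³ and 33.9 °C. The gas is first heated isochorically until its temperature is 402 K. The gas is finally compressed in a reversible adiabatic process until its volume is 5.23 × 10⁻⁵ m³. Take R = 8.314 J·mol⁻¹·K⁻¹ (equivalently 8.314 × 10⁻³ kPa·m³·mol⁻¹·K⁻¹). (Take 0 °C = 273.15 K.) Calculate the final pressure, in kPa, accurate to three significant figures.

P₃ ≈ 337 kPa

Convert: T₁ = 307.0 K.
Isochoric, so P/T is constant: V₂ = V₁; P₂ = P₁·(T₂/T₁) = 77.77 kPa.
Adiabatic (γ = 1.40), T V^(γ−1) and P V^γ constant: T₃ = T₂·(V₂/V₃)^(γ−1) = 611.1 K; P₃ = P₂·(V₂/V₃)^γ = 336.8 kPa.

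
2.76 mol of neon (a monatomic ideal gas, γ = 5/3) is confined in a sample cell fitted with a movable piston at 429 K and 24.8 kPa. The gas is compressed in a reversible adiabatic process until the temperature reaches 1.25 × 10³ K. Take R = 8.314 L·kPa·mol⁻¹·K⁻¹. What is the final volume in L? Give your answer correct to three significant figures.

From PV = nRT: V₁ = nRT₁/P₁ = 396.9 L.
Adiabatic (γ = 5/3), T V^(γ−1) and P V^γ constant: P₂ = P₁·(T₂/T₁)^(γ/(γ−1)) = 359.4 kPa; V₂ = V₁·(T₁/T₂)^(1/(γ−1)) = 79.81 L.

V₂ ≈ 79.8 L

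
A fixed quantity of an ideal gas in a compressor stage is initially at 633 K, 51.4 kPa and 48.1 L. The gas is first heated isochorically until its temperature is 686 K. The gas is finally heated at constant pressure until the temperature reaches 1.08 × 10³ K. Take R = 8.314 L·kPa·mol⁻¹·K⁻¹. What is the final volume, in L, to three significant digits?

V₃ ≈ 75.7 L

V constant ⇒ P ∝ T: V₂ = V₁; P₂ = P₁·(T₂/T₁) = 55.70 kPa.
P constant ⇒ V ∝ T: P₃ = P₂; V₃ = V₂·(T₃/T₂) = 75.73 L.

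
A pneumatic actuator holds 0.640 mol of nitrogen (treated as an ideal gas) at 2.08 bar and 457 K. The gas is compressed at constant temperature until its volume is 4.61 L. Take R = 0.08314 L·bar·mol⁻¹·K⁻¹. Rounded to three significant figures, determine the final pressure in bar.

From PV = nRT: V₁ = nRT₁/P₁ = 11.69 L.
T constant ⇒ Boyle's law P V = const: T₂ = T₁; P₂ = P₁·(V₁/V₂) = 5.275 bar.

P₂ ≈ 5.27 bar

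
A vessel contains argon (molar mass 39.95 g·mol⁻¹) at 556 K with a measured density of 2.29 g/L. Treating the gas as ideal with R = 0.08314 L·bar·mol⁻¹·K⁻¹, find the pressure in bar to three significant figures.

P ≈ 2.65 bar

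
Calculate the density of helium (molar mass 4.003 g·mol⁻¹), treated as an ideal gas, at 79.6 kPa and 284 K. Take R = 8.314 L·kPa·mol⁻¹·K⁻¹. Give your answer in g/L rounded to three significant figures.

ρ ≈ 0.135 g/L

ρ = PM/(RT) = (79.6 × 4.003) / (8.314 × 284.0)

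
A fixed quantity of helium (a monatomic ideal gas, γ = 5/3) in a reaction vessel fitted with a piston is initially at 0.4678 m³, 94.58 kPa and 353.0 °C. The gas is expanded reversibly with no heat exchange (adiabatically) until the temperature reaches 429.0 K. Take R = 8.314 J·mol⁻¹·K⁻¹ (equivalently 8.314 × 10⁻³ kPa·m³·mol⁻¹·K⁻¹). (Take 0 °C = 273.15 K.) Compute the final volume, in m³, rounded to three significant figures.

Convert: T₁ = 626.1 K.
Reversible adiabatic, γ = 5/3: P₂ = P₁·(T₂/T₁)^(γ/(γ−1)) = 36.75 kPa; V₂ = V₁·(T₁/T₂)^(1/(γ−1)) = 0.8249 m³.

V₂ ≈ 0.825 m³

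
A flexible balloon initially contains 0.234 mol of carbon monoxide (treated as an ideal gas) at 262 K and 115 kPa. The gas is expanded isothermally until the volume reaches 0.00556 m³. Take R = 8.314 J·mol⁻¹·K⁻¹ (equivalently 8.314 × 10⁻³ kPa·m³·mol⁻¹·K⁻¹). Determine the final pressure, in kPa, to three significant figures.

P₂ ≈ 91.7 kPa

From PV = nRT: V₁ = nRT₁/P₁ = 0.004432 m³.
Isothermal, so P V is constant: T₂ = T₁; P₂ = P₁·(V₁/V₂) = 91.68 kPa.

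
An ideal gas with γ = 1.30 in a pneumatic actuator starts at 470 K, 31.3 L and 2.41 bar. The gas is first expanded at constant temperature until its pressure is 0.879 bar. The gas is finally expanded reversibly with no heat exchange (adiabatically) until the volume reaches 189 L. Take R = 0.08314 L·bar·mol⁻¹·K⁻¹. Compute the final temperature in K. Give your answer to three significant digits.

T₃ ≈ 371 K

Isothermal, so P V is constant: T₂ = T₁; V₂ = V₁·(P₁/P₂) = 85.82 L.
Reversible adiabatic, γ = 1.30: T₃ = T₂·(V₂/V₃)^(γ−1) = 370.9 K; P₃ = P₂·(V₂/V₃)^γ = 0.3149 bar.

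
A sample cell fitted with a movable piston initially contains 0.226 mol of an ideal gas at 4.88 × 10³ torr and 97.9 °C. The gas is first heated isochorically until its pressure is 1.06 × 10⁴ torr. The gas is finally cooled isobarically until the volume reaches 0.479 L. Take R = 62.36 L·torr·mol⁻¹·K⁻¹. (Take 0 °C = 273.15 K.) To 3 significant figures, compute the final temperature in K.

T₃ ≈ 360 K

Convert: T₁ = 371.0 K.
From PV = nRT: V₁ = nRT₁/P₁ = 1.072 L.
V constant ⇒ P ∝ T: V₂ = V₁; T₂ = T₁·(P₂/P₁) = 806.0 K.
P constant ⇒ V ∝ T: P₃ = P₂; T₃ = T₂·(V₃/V₂) = 360.3 K.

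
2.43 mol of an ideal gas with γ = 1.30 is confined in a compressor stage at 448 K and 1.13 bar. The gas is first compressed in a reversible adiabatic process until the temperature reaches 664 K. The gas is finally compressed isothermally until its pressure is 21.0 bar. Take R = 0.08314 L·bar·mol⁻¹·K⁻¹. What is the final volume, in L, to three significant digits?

V₃ ≈ 6.39 L

From PV = nRT: V₁ = nRT₁/P₁ = 80.10 L.
Adiabatic (γ = 1.30), T V^(γ−1) and P V^γ constant: P₂ = P₁·(T₂/T₁)^(γ/(γ−1)) = 6.217 bar; V₂ = V₁·(T₁/T₂)^(1/(γ−1)) = 21.58 L.
T constant ⇒ Boyle's law P V = const: T₃ = T₂; V₃ = V₂·(P₂/P₃) = 6.388 L.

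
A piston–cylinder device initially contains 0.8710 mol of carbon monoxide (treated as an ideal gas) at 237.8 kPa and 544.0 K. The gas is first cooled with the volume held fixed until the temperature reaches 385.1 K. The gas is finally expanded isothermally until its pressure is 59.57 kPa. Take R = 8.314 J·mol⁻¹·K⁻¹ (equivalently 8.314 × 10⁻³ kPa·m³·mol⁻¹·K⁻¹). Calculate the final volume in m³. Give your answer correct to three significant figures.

V₃ ≈ 0.0468 m³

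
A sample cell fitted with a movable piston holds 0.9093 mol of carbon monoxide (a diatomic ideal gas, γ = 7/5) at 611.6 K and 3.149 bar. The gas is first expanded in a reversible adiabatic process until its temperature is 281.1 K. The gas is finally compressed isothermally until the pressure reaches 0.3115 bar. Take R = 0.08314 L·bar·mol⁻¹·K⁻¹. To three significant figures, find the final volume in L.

From PV = nRT: V₁ = nRT₁/P₁ = 14.68 L.
Adiabatic (γ = 7/5), T V^(γ−1) and P V^γ constant: P₂ = P₁·(T₂/T₁)^(γ/(γ−1)) = 0.2073 bar; V₂ = V₁·(T₁/T₂)^(1/(γ−1)) = 102.5 L.
Isothermal, so P V is constant: T₃ = T₂; V₃ = V₂·(P₂/P₃) = 68.22 L.

V₃ ≈ 68.2 L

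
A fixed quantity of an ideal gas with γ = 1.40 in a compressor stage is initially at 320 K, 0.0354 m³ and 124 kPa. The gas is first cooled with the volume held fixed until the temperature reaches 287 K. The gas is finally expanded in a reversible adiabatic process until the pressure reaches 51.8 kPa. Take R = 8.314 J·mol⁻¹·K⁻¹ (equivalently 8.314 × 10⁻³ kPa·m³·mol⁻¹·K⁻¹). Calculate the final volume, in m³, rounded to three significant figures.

V₃ ≈ 0.0611 m³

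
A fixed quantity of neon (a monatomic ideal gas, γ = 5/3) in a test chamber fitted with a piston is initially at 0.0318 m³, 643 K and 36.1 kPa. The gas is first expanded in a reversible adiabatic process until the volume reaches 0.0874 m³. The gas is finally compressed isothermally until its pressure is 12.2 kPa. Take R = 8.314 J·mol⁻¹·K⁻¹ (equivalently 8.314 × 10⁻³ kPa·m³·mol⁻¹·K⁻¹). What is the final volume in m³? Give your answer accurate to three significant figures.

V₃ ≈ 0.0480 m³

Reversible adiabatic, γ = 5/3: T₂ = T₁·(V₁/V₂)^(γ−1) = 327.7 K; P₂ = P₁·(V₁/V₂)^γ = 6.694 kPa.
T constant ⇒ Boyle's law P V = const: T₃ = T₂; V₃ = V₂·(P₂/P₃) = 0.04796 m³.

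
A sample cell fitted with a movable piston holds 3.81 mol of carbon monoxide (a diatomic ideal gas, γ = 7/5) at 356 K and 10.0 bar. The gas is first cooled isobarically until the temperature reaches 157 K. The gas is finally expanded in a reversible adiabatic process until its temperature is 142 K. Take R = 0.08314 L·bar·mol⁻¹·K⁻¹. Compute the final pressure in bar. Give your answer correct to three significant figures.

From PV = nRT: V₁ = nRT₁/P₁ = 11.28 L.
P constant ⇒ V ∝ T: P₂ = P₁; V₂ = V₁·(T₂/T₁) = 4.973 L.
Reversible adiabatic, γ = 7/5: P₃ = P₂·(T₃/T₂)^(γ/(γ−1)) = 7.037 bar; V₃ = V₂·(T₂/T₃)^(1/(γ−1)) = 6.392 L.

P₃ ≈ 7.04 bar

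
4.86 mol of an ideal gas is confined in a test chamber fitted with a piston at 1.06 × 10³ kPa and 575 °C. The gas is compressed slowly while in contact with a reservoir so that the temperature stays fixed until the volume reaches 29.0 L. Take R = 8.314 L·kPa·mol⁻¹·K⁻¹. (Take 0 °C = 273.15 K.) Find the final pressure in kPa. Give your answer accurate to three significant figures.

Convert: T₁ = 848.1 K.
From PV = nRT: V₁ = nRT₁/P₁ = 32.33 L.
T constant ⇒ Boyle's law P V = const: T₂ = T₁; P₂ = P₁·(V₁/V₂) = 1182 kPa.

P₂ ≈ 1.18e+03 kPa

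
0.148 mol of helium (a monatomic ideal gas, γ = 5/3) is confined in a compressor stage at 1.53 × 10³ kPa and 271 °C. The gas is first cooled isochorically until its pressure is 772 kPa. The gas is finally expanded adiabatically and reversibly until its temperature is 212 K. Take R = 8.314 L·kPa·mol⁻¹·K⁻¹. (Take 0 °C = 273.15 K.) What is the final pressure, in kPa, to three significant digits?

P₃ ≈ 404 kPa

Convert: T₁ = 544.1 K.
From PV = nRT: V₁ = nRT₁/P₁ = 0.4376 L.
Isochoric, so P/T is constant: V₂ = V₁; T₂ = T₁·(P₂/P₁) = 274.6 K.
Adiabatic (γ = 5/3), T V^(γ−1) and P V^γ constant: P₃ = P₂·(T₃/T₂)^(γ/(γ−1)) = 404.4 kPa; V₃ = V₂·(T₂/T₃)^(1/(γ−1)) = 0.6450 L.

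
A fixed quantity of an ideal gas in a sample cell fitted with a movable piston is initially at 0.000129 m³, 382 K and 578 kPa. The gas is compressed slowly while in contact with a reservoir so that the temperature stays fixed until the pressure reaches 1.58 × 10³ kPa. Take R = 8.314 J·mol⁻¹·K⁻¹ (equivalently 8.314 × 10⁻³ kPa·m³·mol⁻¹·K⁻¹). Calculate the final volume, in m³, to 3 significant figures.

Isothermal, so P V is constant: T₂ = T₁; V₂ = V₁·(P₁/P₂) = 4.719e-05 m³.

V₂ ≈ 4.72e-05 m³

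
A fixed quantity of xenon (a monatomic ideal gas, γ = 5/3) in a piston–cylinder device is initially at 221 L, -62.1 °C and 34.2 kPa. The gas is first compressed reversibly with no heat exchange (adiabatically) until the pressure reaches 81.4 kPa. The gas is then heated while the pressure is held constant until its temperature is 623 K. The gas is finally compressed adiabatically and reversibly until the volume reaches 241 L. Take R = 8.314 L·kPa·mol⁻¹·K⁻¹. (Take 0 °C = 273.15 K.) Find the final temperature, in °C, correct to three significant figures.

T₄ ≈ 406 °C

Convert: T₁ = 211.0 K.
Adiabatic (γ = 5/3), T V^(γ−1) and P V^γ constant: T₂ = T₁·(P₂/P₁)^((γ−1)/γ) = 298.6 K; V₂ = V₁·(P₁/P₂)^(1/γ) = 131.4 L.
P constant ⇒ V ∝ T: P₃ = P₂; V₃ = V₂·(T₃/T₂) = 274.1 L.
Reversible adiabatic, γ = 5/3: T₄ = T₃·(V₃/V₄)^(γ−1) = 678.8 K; P₄ = P₃·(V₃/V₄)^γ = 100.9 kPa.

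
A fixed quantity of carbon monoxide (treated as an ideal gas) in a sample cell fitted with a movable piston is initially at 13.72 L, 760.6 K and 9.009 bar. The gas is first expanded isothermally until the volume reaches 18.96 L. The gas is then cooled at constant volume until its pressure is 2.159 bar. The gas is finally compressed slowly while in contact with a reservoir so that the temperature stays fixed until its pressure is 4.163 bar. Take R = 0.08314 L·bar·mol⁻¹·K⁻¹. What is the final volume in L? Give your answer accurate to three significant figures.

Isothermal, so P V is constant: T₂ = T₁; P₂ = P₁·(V₁/V₂) = 6.519 bar.
V constant ⇒ P ∝ T: V₃ = V₂; T₃ = T₂·(P₃/P₂) = 251.9 K.
Isothermal, so P V is constant: T₄ = T₃; V₄ = V₃·(P₃/P₄) = 9.833 L.

V₄ ≈ 9.83 L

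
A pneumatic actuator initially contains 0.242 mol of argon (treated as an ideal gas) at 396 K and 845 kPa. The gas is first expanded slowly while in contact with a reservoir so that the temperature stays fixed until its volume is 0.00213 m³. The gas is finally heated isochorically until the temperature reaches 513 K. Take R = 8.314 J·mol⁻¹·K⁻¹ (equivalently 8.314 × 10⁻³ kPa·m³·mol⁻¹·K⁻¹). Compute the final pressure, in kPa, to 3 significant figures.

From PV = nRT: V₁ = nRT₁/P₁ = 0.0009429 m³.
T constant ⇒ Boyle's law P V = const: T₂ = T₁; P₂ = P₁·(V₁/V₂) = 374.1 kPa.
Isochoric, so P/T is constant: V₃ = V₂; P₃ = P₂·(T₃/T₂) = 484.6 kPa.

P₃ ≈ 485 kPa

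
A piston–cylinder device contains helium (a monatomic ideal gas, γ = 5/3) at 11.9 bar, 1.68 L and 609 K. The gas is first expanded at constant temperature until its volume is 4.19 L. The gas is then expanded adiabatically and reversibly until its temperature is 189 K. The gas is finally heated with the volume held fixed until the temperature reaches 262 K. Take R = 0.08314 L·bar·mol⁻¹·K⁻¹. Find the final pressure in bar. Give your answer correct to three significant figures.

Isothermal, so P V is constant: T₂ = T₁; P₂ = P₁·(V₁/V₂) = 4.771 bar.
Reversible adiabatic, γ = 5/3: P₃ = P₂·(T₃/T₂)^(γ/(γ−1)) = 0.2560 bar; V₃ = V₂·(T₂/T₃)^(1/(γ−1)) = 24.24 L.
V constant ⇒ P ∝ T: V₄ = V₃; P₄ = P₃·(T₄/T₃) = 0.3549 bar.

P₄ ≈ 0.355 bar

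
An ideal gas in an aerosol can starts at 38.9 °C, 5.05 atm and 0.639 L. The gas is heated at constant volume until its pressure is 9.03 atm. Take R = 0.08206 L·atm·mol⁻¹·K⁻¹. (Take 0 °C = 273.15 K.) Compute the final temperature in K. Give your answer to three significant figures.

T₂ ≈ 558 K

Convert: T₁ = 312.0 K.
V constant ⇒ P ∝ T: V₂ = V₁; T₂ = T₁·(P₂/P₁) = 558.0 K.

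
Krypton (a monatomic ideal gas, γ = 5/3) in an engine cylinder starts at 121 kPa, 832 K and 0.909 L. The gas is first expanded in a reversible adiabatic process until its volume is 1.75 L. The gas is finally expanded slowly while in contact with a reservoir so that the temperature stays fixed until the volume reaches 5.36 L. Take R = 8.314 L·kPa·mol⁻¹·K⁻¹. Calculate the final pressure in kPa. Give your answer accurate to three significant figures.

Reversible adiabatic, γ = 5/3: T₂ = T₁·(V₁/V₂)^(γ−1) = 537.6 K; P₂ = P₁·(V₁/V₂)^γ = 40.61 kPa.
Isothermal, so P V is constant: T₃ = T₂; P₃ = P₂·(V₂/V₃) = 13.26 kPa.

P₃ ≈ 13.3 kPa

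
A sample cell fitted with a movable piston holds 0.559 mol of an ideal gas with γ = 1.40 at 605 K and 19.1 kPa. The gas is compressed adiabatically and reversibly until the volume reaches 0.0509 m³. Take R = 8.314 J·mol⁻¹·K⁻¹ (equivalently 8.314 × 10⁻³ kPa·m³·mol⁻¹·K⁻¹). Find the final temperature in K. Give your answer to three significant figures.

T₂ ≈ 925 K

From PV = nRT: V₁ = nRT₁/P₁ = 0.1472 m³.
Reversible adiabatic, γ = 1.40: T₂ = T₁·(V₁/V₂)^(γ−1) = 925.2 K; P₂ = P₁·(V₁/V₂)^γ = 84.48 kPa.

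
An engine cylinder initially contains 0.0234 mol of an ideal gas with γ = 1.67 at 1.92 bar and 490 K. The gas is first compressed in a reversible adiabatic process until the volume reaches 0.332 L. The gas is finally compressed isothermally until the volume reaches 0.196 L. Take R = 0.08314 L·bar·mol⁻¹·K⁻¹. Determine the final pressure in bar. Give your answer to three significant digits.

P₃ ≈ 6.37 bar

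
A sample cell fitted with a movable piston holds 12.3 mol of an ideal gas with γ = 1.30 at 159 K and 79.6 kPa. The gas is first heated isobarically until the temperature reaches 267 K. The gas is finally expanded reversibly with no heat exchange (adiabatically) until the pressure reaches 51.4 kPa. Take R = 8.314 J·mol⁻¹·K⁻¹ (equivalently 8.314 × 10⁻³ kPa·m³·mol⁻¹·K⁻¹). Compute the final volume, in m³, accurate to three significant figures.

V₃ ≈ 0.480 m³

From PV = nRT: V₁ = nRT₁/P₁ = 0.2043 m³.
Isobaric, so V/T is constant: P₂ = P₁; V₂ = V₁·(T₂/T₁) = 0.3430 m³.
Adiabatic (γ = 1.30), T V^(γ−1) and P V^γ constant: T₃ = T₂·(P₃/P₂)^((γ−1)/γ) = 241.4 K; V₃ = V₂·(P₂/P₃)^(1/γ) = 0.4802 m³.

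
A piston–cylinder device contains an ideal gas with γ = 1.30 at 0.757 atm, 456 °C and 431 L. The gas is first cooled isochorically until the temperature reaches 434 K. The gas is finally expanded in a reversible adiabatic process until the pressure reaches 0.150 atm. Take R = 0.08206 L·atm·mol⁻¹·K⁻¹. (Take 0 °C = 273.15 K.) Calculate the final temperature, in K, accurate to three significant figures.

Convert: T₁ = 729.1 K.
Isochoric, so P/T is constant: V₂ = V₁; P₂ = P₁·(T₂/T₁) = 0.4506 atm.
Adiabatic (γ = 1.30), T V^(γ−1) and P V^γ constant: T₃ = T₂·(P₃/P₂)^((γ−1)/γ) = 336.7 K; V₃ = V₂·(P₂/P₃)^(1/γ) = 1004 L.

T₃ ≈ 337 K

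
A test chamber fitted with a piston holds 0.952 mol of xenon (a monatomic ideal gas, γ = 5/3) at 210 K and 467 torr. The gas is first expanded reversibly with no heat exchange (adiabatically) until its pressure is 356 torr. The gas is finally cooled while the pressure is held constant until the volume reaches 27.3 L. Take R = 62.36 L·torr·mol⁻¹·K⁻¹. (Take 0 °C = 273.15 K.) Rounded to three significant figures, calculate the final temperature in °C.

T₃ ≈ -109 °C

From PV = nRT: V₁ = nRT₁/P₁ = 26.70 L.
Reversible adiabatic, γ = 5/3: T₂ = T₁·(P₂/P₁)^((γ−1)/γ) = 188.4 K; V₂ = V₁·(P₁/P₂)^(1/γ) = 31.42 L.
Isobaric, so V/T is constant: P₃ = P₂; T₃ = T₂·(V₃/V₂) = 163.7 K.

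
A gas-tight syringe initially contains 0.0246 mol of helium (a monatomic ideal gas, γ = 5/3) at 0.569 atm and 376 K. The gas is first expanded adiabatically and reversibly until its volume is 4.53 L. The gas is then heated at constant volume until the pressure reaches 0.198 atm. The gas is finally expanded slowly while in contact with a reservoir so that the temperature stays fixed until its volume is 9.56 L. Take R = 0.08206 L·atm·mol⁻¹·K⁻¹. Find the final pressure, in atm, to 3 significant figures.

P₄ ≈ 0.0938 atm

From PV = nRT: V₁ = nRT₁/P₁ = 1.334 L.
Reversible adiabatic, γ = 5/3: T₂ = T₁·(V₁/V₂)^(γ−1) = 166.4 K; P₂ = P₁·(V₁/V₂)^γ = 0.07416 atm.
Isochoric, so P/T is constant: V₃ = V₂; T₃ = T₂·(P₃/P₂) = 444.3 K.
T constant ⇒ Boyle's law P V = const: T₄ = T₃; P₄ = P₃·(V₃/V₄) = 0.09382 atm.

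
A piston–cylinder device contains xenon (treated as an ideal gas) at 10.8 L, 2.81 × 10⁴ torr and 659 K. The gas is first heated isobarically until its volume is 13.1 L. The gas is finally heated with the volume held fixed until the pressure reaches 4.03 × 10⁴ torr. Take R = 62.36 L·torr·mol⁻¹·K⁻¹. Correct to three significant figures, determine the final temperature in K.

Isobaric, so V/T is constant: P₂ = P₁; T₂ = T₁·(V₂/V₁) = 799.3 K.
V constant ⇒ P ∝ T: V₃ = V₂; T₃ = T₂·(P₃/P₂) = 1146 K.

T₃ ≈ 1.15e+03 K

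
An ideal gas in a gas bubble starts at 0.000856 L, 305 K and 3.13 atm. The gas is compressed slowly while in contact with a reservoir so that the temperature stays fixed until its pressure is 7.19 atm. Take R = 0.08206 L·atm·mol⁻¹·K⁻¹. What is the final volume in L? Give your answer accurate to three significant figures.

V₂ ≈ 0.000373 L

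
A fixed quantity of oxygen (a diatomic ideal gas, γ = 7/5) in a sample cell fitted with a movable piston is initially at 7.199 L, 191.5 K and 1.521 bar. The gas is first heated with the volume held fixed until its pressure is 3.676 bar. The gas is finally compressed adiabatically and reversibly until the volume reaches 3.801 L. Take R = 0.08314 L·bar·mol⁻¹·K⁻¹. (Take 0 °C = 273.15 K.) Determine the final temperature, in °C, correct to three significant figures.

T₃ ≈ 324 °C

Isochoric, so P/T is constant: V₂ = V₁; T₂ = T₁·(P₂/P₁) = 462.8 K.
Adiabatic (γ = 7/5), T V^(γ−1) and P V^γ constant: T₃ = T₂·(V₂/V₃)^(γ−1) = 597.5 K; P₃ = P₂·(V₂/V₃)^γ = 8.989 bar.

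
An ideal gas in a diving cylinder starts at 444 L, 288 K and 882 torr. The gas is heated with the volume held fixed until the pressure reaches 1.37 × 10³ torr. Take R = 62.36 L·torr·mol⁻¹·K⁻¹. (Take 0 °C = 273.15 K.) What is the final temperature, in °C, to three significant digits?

T₂ ≈ 174 °C

V constant ⇒ P ∝ T: V₂ = V₁; T₂ = T₁·(P₂/P₁) = 447.3 K.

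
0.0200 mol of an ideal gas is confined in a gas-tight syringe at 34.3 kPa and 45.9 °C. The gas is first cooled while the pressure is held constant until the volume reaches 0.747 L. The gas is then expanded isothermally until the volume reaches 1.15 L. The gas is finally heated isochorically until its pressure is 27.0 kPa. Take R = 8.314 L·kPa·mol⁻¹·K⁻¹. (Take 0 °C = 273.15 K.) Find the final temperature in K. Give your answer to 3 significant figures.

T₄ ≈ 187 K

Convert: T₁ = 319.0 K.
From PV = nRT: V₁ = nRT₁/P₁ = 1.547 L.
Isobaric, so V/T is constant: P₂ = P₁; T₂ = T₁·(V₂/V₁) = 154.1 K.
Isothermal, so P V is constant: T₃ = T₂; P₃ = P₂·(V₂/V₃) = 22.28 kPa.
V constant ⇒ P ∝ T: V₄ = V₃; T₄ = T₃·(P₄/P₃) = 186.7 K.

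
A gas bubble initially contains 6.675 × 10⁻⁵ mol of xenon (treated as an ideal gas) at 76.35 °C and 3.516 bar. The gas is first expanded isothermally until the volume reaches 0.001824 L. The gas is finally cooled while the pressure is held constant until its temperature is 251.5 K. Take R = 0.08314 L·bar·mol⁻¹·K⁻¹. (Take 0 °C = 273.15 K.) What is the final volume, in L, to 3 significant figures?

Convert: T₁ = 349.5 K.
From PV = nRT: V₁ = nRT₁/P₁ = 0.0005516 L.
T constant ⇒ Boyle's law P V = const: T₂ = T₁; P₂ = P₁·(V₁/V₂) = 1.063 bar.
P constant ⇒ V ∝ T: P₃ = P₂; V₃ = V₂·(T₃/T₂) = 0.001313 L.

V₃ ≈ 0.00131 L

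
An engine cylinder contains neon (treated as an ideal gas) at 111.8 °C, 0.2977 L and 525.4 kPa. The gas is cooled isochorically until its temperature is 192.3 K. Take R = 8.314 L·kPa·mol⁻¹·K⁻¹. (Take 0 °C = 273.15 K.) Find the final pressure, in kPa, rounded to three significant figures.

Convert: T₁ = 384.9 K.
Isochoric, so P/T is constant: V₂ = V₁; P₂ = P₁·(T₂/T₁) = 262.5 kPa.

P₂ ≈ 262 kPa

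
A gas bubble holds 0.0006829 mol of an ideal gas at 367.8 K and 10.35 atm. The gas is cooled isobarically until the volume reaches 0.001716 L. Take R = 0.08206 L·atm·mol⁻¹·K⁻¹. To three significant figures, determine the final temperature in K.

From PV = nRT: V₁ = nRT₁/P₁ = 0.001991 L.
Isobaric, so V/T is constant: P₂ = P₁; T₂ = T₁·(V₂/V₁) = 316.9 K.

T₂ ≈ 317 K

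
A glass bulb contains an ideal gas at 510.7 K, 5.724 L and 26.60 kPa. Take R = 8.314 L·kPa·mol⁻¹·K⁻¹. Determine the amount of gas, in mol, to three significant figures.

PV = nRT ⇒ n = PV/(RT) = (26.60 × 5.724) / (8.314 × 510.7)

n ≈ 0.0359 mol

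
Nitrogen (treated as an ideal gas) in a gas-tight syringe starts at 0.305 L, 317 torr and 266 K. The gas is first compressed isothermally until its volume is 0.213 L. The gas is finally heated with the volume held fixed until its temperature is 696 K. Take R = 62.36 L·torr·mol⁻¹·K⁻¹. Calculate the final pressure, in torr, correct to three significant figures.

P₃ ≈ 1.19e+03 torr

Isothermal, so P V is constant: T₂ = T₁; P₂ = P₁·(V₁/V₂) = 453.9 torr.
V constant ⇒ P ∝ T: V₃ = V₂; P₃ = P₂·(T₃/T₂) = 1188 torr.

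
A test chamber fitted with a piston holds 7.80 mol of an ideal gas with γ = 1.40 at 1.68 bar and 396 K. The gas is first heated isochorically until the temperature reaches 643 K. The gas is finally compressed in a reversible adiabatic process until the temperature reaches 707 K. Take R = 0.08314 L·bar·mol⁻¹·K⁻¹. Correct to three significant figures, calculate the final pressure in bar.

P₃ ≈ 3.80 bar

From PV = nRT: V₁ = nRT₁/P₁ = 152.9 L.
Isochoric, so P/T is constant: V₂ = V₁; P₂ = P₁·(T₂/T₁) = 2.728 bar.
Reversible adiabatic, γ = 1.40: P₃ = P₂·(T₃/T₂)^(γ/(γ−1)) = 3.802 bar; V₃ = V₂·(T₂/T₃)^(1/(γ−1)) = 120.6 L.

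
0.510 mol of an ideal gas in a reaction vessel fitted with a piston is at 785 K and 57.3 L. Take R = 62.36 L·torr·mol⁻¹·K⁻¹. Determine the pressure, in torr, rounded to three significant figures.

P ≈ 436 torr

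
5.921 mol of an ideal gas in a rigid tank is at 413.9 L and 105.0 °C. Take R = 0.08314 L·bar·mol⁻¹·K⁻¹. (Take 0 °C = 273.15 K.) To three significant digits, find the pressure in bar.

P ≈ 0.450 bar

Convert: T = 378.15 K.
PV = nRT ⇒ P = nRT/V = (5.921 × 0.08314 × 378.15) / 413.9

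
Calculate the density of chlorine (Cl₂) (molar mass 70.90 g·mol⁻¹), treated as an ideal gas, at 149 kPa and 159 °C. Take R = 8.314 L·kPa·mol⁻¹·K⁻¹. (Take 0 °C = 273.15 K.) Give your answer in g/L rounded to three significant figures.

ρ = PM/(RT) = (149 × 70.90) / (8.314 × 432.1)

ρ ≈ 2.94 g/L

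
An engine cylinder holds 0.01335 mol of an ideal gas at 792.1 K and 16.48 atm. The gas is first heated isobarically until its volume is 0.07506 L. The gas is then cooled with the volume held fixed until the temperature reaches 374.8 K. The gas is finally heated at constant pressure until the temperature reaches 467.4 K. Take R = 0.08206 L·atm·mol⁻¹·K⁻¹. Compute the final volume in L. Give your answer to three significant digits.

From PV = nRT: V₁ = nRT₁/P₁ = 0.05265 L.
Isobaric, so V/T is constant: P₂ = P₁; T₂ = T₁·(V₂/V₁) = 1129 K.
V constant ⇒ P ∝ T: V₃ = V₂; P₃ = P₂·(T₃/T₂) = 5.470 atm.
P constant ⇒ V ∝ T: P₄ = P₃; V₄ = V₃·(T₄/T₃) = 0.09360 L.

V₄ ≈ 0.0936 L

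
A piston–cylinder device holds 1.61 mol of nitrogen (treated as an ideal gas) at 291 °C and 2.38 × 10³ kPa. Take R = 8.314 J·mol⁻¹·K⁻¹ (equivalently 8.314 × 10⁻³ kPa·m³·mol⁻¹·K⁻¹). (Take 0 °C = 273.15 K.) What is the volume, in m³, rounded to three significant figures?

V ≈ 0.00317 m³

Convert: T = 564.15 K.
PV = nRT ⇒ V = nRT/P = (1.61 × 8.314 × 10⁻³ × 564.15) / 2.38e+03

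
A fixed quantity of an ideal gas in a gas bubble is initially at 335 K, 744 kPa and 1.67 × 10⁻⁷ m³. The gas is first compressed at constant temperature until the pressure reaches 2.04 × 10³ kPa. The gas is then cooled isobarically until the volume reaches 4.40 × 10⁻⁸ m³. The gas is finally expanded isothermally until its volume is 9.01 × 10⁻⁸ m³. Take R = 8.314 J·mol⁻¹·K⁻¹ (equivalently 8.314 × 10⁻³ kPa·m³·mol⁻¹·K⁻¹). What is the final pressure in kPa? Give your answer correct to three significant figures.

Isothermal, so P V is constant: T₂ = T₁; V₂ = V₁·(P₁/P₂) = 6.091e-08 m³.
P constant ⇒ V ∝ T: P₃ = P₂; T₃ = T₂·(V₃/V₂) = 242.0 K.
T constant ⇒ Boyle's law P V = const: T₄ = T₃; P₄ = P₃·(V₃/V₄) = 996.2 kPa.

P₄ ≈ 996 kPa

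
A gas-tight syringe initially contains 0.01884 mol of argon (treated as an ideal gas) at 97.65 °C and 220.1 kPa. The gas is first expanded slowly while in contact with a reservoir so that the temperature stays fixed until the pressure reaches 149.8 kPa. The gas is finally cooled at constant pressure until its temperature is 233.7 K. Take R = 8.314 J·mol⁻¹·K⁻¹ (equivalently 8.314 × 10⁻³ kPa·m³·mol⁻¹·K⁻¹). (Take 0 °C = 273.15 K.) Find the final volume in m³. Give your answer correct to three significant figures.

Convert: T₁ = 370.8 K.
From PV = nRT: V₁ = nRT₁/P₁ = 0.0002639 m³.
Isothermal, so P V is constant: T₂ = T₁; V₂ = V₁·(P₁/P₂) = 0.0003877 m³.
Isobaric, so V/T is constant: P₃ = P₂; V₃ = V₂·(T₃/T₂) = 0.0002444 m³.

V₃ ≈ 0.000244 m³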